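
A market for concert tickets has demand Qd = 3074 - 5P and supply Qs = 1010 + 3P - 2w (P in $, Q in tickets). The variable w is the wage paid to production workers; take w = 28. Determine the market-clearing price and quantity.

P* = 265, Q* = 1749

With w = 28, supply is Qs = 954 + 3P.
The market clears where 3074 - 5P = 954 + 3P. Rearranging, 8P = 2120, hence P* = 265.
Substitute back: Q* = 3074 - 5(265) = 1749.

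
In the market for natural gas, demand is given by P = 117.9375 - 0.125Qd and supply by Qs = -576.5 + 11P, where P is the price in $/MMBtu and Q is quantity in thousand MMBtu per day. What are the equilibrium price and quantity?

P* = 80, Q* = 303.5

In direct form, Qd = 943.5 - 8P.
Set Qd = Qs: 943.5 - 8P = -576.5 + 11P, so 1520 = 19P and P* = 80.
Substitute back: Q* = 943.5 - 8(80) = 303.5.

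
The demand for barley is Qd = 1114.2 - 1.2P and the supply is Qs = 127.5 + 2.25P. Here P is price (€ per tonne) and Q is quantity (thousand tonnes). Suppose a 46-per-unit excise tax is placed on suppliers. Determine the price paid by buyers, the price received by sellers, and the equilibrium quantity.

Suppliers keep P_s = P_b - 46 per unit, so supply in terms of the buyer price is Qs = 24 + 2.25P_b.
Market clearing requires 1114.2 - 1.2P_b = 24 + 2.25P_b; hence 1090.2 = 3.45P_b and P_b = 316.
So P_s = 270 and the quantity traded is Q = 1114.2 - 1.2(316) = 735.

P_b = 316, P_s = 270, Q = 735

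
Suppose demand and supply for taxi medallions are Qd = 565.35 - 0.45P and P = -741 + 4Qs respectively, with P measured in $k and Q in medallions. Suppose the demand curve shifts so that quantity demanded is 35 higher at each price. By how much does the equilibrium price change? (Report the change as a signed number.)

ΔP = 50

In direct form, Qs = 185.25 + 0.25P.
The market clears where 565.35 - 0.45P = 185.25 + 0.25P. Rearranging, 0.7P = 380.1, hence P* = 543.
Substitute back: Q* = 565.35 - 0.45(543) = 321.
After the shift, demand is Qd = 600.35 - 0.45P.
New equilibrium: 415.1 = 0.7P, so P = 593 and Q = 333.5.
ΔP = 593 - 543 = 50.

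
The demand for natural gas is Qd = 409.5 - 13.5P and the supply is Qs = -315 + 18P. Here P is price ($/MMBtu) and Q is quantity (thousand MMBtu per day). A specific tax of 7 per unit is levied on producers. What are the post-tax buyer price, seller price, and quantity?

P_b = 27, P_s = 20, Q = 45

The tax drives a wedge P_b - P_s = 7. Substituting P_s = P_b - 7 into supply: Qs = -441 + 18P_b.
Market clearing requires 409.5 - 13.5P_b = -441 + 18P_b; hence 850.5 = 31.5P_b and P_b = 27.
Then P_s = 27 - 7 = 20 and Q = 409.5 - 13.5(27) = 45.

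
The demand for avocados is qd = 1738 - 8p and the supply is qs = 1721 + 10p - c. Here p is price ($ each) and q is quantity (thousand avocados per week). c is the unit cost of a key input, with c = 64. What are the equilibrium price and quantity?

p* = 4.5, q* = 1702

With c = 64, supply is qs = 1657 + 10p.
The market clears where 1738 - 8p = 1657 + 10p. Rearranging, 18p = 81, hence p* = 4.5.
Plugging p* into demand: q* = 1738 - 8(4.5) = 1702.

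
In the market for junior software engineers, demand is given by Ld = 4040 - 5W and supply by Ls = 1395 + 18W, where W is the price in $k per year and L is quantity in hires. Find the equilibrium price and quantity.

The market clears where 4040 - 5W = 1395 + 18W. Rearranging, 23W = 2645, hence W* = 115.
Then L* = 4040 - 5(115) = 3465.

W* = 115, L* = 3465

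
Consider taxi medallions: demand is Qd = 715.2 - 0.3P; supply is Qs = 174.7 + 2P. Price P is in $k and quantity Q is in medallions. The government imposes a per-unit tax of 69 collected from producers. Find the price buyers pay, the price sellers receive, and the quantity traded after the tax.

P_b = 295, P_s = 226, Q = 626.7

With a tax of 69 on producers, they supply based on the net price P_s = P_b - 69, so Qs = 36.7 + 2P_b.
Set Qd = Qs: 715.2 - 0.3P_b = 36.7 + 2P_b, so 678.5 = 2.3P_b and P_b = 295.
Then P_s = 295 - 69 = 226 and Q = 715.2 - 0.3(295) = 626.7.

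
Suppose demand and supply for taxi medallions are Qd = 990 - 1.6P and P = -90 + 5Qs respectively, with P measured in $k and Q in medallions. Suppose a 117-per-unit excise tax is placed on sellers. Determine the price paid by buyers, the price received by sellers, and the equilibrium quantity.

Solving each curve for Q: Qs = 18 + 0.2P.
Sellers keep P_s = P_b - 117 per unit, so supply in terms of the buyer price is Qs = -5.4 + 0.2P_b.
Market clearing requires 990 - 1.6P_b = -5.4 + 0.2P_b; hence 995.4 = 1.8P_b and P_b = 553.
So P_s = 436 and the quantity traded is Q = 990 - 1.6(553) = 105.2.

P_b = 553, P_s = 436, Q = 105.2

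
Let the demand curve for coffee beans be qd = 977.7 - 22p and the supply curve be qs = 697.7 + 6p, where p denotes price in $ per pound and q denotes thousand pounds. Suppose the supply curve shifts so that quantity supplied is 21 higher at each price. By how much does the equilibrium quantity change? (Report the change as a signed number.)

Δq = 16.5

Set qd = qs: 977.7 - 22p = 697.7 + 6p, so 280 = 28p and p* = 10.
Then q* = 977.7 - 22(10) = 757.7.
After the shift, supply is qs = 718.7 + 6p.
Re-solving, 28p = 259 gives p = 9.25 and q = 774.2.
Δq = 774.2 - 757.7 = 16.5.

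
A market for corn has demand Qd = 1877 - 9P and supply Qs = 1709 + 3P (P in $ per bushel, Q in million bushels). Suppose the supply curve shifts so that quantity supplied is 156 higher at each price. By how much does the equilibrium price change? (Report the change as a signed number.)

ΔP = -13

The market clears where 1877 - 9P = 1709 + 3P. Rearranging, 12P = 168, hence P* = 14.
From the demand curve, Q* = 1877 - 9(14) = 1751.
After the shift, supply is Qs = 1865 + 3P.
The new intersection has 12 = 12P, i.e. P = 1, Q = 1868.
ΔP = 1 - 14 = -13.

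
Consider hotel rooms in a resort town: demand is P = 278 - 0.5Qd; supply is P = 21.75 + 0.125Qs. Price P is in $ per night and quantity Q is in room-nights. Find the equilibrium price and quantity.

P* = 73, Q* = 410

Rewriting in direct form: Qd = 556 - 2P and Qs = -174 + 8P.
Set Qd = Qs: 556 - 2P = -174 + 8P, so 730 = 10P and P* = 73.
Substitute back: Q* = 556 - 2(73) = 410.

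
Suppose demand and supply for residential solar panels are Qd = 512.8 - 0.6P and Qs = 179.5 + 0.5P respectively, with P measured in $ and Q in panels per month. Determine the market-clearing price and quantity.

The market clears where 512.8 - 0.6P = 179.5 + 0.5P. Rearranging, 1.1P = 333.3, hence P* = 303.
Substitute back: Q* = 512.8 - 0.6(303) = 331.

P* = 303, Q* = 331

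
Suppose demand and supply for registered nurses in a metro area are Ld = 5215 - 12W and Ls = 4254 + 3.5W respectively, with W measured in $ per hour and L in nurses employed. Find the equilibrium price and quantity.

W* = 62, L* = 4471

The market clears where 5215 - 12W = 4254 + 3.5W. Rearranging, 15.5W = 961, hence W* = 62.
Substitute back: L* = 5215 - 12(62) = 4471.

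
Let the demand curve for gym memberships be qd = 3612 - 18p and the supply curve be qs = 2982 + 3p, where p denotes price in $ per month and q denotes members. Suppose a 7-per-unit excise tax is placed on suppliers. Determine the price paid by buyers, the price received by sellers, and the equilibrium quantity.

With a tax of 7 on suppliers, they supply based on the net price p_s = p_b - 7, so qs = 2961 + 3p_b.
Market clearing requires 3612 - 18p_b = 2961 + 3p_b; hence 651 = 21p_b and p_b = 31.
So p_s = 24 and the quantity traded is q = 3612 - 18(31) = 3054.

p_b = 31, p_s = 24, q = 3054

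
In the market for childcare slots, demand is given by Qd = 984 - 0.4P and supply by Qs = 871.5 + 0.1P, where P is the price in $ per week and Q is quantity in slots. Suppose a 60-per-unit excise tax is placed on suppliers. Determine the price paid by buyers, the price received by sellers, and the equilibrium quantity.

P_b = 237, P_s = 177, Q = 889.2

The tax drives a wedge P_b - P_s = 60. Substituting P_s = P_b - 60 into supply: Qs = 865.5 + 0.1P_b.
Equate demand and the shifted supply: 984 - 0.4P_b = 865.5 + 0.1P_b, giving 0.5P_b = 118.5, so P_b = 237.
Then P_s = 237 - 60 = 177 and Q = 984 - 0.4(237) = 889.2.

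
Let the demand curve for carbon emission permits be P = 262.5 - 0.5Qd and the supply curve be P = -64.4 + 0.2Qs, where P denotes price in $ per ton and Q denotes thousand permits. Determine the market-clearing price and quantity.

Solving each curve for Q: Qd = 525 - 2P and Qs = 322 + 5P.
The market clears where 525 - 2P = 322 + 5P. Rearranging, 7P = 203, hence P* = 29.
From the demand curve, Q* = 525 - 2(29) = 467.

P* = 29, Q* = 467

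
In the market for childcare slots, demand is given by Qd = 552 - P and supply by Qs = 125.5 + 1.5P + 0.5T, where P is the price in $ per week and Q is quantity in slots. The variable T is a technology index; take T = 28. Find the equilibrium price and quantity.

With T = 28, supply is Qs = 139.5 + 1.5P.
Set Qd = Qs: 552 - P = 139.5 + 1.5P, so 412.5 = 2.5P and P* = 165.
Then Q* = 552 - 165 = 387.

P* = 165, Q* = 387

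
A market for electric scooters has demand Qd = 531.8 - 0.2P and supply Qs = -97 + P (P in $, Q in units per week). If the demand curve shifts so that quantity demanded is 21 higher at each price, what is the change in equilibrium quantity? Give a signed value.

At equilibrium Qd = Qs, so 531.8 - 0.2P = -97 + P; collecting terms, 628.8 = 1.2P and P* = 524.
Plugging P* into demand: Q* = 531.8 - 0.2(524) = 427.
After the shift, demand is Qd = 552.8 - 0.2P.
New equilibrium: 649.8 = 1.2P, so P = 541.5 and Q = 444.5.
ΔQ = 444.5 - 427 = 17.5.

ΔQ = 17.5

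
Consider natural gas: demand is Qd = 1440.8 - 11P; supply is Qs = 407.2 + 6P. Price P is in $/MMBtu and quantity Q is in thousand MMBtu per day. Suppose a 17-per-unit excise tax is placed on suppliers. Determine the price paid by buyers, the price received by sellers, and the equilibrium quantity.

P_b = 66.8, P_s = 49.8, Q = 706

The tax drives a wedge P_b - P_s = 17. Substituting P_s = P_b - 17 into supply: Qs = 305.2 + 6P_b.
Market clearing requires 1440.8 - 11P_b = 305.2 + 6P_b; hence 1135.6 = 17P_b and P_b = 66.8.
Then P_s = 66.8 - 17 = 49.8 and Q = 1440.8 - 11(66.8) = 706.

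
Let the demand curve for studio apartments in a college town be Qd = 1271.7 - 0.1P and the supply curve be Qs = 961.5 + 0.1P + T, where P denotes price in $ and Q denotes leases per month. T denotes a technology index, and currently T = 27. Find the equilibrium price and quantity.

P* = 1416, Q* = 1130.1

With T = 27, supply is Qs = 988.5 + 0.1P.
Set Qd = Qs: 1271.7 - 0.1P = 988.5 + 0.1P, so 283.2 = 0.2P and P* = 1416.
From the demand curve, Q* = 1271.7 - 0.1(1416) = 1130.1.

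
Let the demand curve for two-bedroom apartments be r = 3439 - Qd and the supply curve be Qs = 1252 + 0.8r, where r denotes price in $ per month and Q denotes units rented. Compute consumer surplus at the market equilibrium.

Consumer surplus = 2473088

Inverting to quantity form: Qd = 3439 - r.
Set Qd = Qs: 3439 - r = 1252 + 0.8r, so 2187 = 1.8r and r* = 1215.
Then Q* = 3439 - 1215 = 2224.
Demand choke price (Qd = 0): r = 3439. Consumer surplus = ½ × (3439 - 1215) × 2224 = 2473088.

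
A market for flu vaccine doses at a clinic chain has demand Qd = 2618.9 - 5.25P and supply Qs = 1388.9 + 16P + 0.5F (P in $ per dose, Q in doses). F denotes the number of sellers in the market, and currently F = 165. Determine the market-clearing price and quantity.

P* = 54, Q* = 2335.4

With F = 165, supply is Qs = 1471.4 + 16P.
Set Qd = Qs: 2618.9 - 5.25P = 1471.4 + 16P, so 1147.5 = 21.25P and P* = 54.
Then Q* = 2618.9 - 5.25(54) = 2335.4.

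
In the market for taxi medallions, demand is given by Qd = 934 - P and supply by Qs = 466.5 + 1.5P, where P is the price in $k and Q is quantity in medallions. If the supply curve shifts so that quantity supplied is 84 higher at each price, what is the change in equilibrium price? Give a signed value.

The market clears where 934 - P = 466.5 + 1.5P. Rearranging, 2.5P = 467.5, hence P* = 187.
Substitute back: Q* = 934 - 187 = 747.
After the shift, supply is Qs = 550.5 + 1.5P.
Re-solving, 2.5P = 383.5 gives P = 153.4 and Q = 780.6.
ΔP = 153.4 - 187 = -33.6.

ΔP = -33.6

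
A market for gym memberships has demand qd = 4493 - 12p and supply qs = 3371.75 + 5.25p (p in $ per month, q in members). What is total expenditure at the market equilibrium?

Equating demand and supply, 4493 - 12p = 3371.75 + 5.25p gives 17.25p = 1121.25, so p* = 65.
From the demand curve, q* = 4493 - 12(65) = 3713.
Total expenditure = p* × q* = 65 × 3713 = 241345.

Total expenditure = 241345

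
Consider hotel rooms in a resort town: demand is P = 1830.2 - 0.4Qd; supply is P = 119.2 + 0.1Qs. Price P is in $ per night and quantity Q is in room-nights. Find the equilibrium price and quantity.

In direct form, Qd = 4575.5 - 2.5P and Qs = -1192 + 10P.
Set Qd = Qs: 4575.5 - 2.5P = -1192 + 10P, so 5767.5 = 12.5P and P* = 461.4.
Then Q* = 4575.5 - 2.5(461.4) = 3422.

P* = 461.4, Q* = 3422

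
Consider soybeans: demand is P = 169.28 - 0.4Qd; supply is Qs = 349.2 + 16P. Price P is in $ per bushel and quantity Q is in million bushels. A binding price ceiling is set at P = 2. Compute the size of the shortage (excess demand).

Inverting to quantity form: Qd = 423.2 - 2.5P.
At P = 2: Qd = 418.2 and Qs = 381.2.
Shortage = Qd - Qs = 418.2 - 381.2 = 37.

Shortage = 37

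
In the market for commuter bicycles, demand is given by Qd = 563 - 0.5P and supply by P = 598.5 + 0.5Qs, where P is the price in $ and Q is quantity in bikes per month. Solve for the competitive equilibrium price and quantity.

P* = 704, Q* = 211

In direct form, Qs = -1197 + 2P.
At equilibrium Qd = Qs, so 563 - 0.5P = -1197 + 2P; collecting terms, 1760 = 2.5P and P* = 704.
From the demand curve, Q* = 563 - 0.5(704) = 211.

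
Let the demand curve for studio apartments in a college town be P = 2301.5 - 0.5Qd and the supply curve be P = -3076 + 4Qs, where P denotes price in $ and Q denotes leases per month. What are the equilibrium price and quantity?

P* = 1704, Q* = 1195

Solving each curve for Q: Qd = 4603 - 2P and Qs = 769 + 0.25P.
At equilibrium Qd = Qs, so 4603 - 2P = 769 + 0.25P; collecting terms, 3834 = 2.25P and P* = 1704.
Plugging P* into demand: Q* = 4603 - 2(1704) = 1195.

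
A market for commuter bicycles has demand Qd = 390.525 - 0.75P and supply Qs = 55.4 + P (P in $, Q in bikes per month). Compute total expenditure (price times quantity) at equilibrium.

The market clears where 390.525 - 0.75P = 55.4 + P. Rearranging, 1.75P = 335.125, hence P* = 191.5.
Then Q* = 390.525 - 0.75(191.5) = 246.9.
Total expenditure = P* × Q* = 191.5 × 246.9 = 47281.35.

Total expenditure = 47281.35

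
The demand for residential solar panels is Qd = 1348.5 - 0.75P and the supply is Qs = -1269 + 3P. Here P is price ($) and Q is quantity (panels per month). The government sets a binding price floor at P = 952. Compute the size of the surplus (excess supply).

With P fixed at 952, quantity demanded is 634.5 and quantity supplied is 1587.
Surplus = Qs - Qd = 1587 - 634.5 = 952.5.

Surplus = 952.5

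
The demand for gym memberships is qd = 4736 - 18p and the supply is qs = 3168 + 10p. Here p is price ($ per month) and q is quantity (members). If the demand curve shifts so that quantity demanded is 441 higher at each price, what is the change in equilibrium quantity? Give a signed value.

Equating demand and supply, 4736 - 18p = 3168 + 10p gives 28p = 1568, so p* = 56.
Plugging p* into demand: q* = 4736 - 18(56) = 3728.
After the shift, demand is qd = 5177 - 18p.
Re-solving, 28p = 2009 gives p = 71.75 and q = 3885.5.
Δq = 3885.5 - 3728 = 157.5.

Δq = 157.5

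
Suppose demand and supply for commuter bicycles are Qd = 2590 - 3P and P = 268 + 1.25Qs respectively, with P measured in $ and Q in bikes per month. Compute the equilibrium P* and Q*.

P* = 738, Q* = 376

Inverting to quantity form: Qs = -214.4 + 0.8P.
Set Qd = Qs: 2590 - 3P = -214.4 + 0.8P, so 2804.4 = 3.8P and P* = 738.
Plugging P* into demand: Q* = 2590 - 3(738) = 376.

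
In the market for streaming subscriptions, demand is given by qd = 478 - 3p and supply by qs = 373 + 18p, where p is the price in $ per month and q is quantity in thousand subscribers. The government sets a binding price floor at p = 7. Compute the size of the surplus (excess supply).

With p fixed at 7, quantity demanded is 457 and quantity supplied is 499.
Surplus = qs - qd = 499 - 457 = 42.

Surplus = 42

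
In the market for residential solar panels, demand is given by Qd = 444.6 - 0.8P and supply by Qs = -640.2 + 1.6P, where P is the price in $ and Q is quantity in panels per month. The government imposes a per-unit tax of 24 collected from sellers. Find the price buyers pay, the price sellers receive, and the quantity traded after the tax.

P_b = 468, P_s = 444, Q = 70.2

Sellers keep P_s = P_b - 24 per unit, so supply in terms of the buyer price is Qs = -678.6 + 1.6P_b.
Set Qd = Qs: 444.6 - 0.8P_b = -678.6 + 1.6P_b, so 1123.2 = 2.4P_b and P_b = 468.
Then P_s = 468 - 24 = 444 and Q = 444.6 - 0.8(468) = 70.2.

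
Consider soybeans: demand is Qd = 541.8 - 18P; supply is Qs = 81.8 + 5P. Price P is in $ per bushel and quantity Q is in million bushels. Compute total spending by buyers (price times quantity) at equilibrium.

Set Qd = Qs: 541.8 - 18P = 81.8 + 5P, so 460 = 23P and P* = 20.
Then Q* = 541.8 - 18(20) = 181.8.
Total spending by buyers = P* × Q* = 20 × 181.8 = 3636.

Total spending by buyers = 3636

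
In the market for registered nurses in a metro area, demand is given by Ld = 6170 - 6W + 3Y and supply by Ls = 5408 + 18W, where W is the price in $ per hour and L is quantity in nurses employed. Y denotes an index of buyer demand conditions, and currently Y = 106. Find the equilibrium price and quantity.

W* = 45, L* = 6218

With Y = 106, demand is Ld = 6488 - 6W.
Set Ld = Ls: 6488 - 6W = 5408 + 18W, so 1080 = 24W and W* = 45.
Then L* = 6488 - 6(45) = 6218.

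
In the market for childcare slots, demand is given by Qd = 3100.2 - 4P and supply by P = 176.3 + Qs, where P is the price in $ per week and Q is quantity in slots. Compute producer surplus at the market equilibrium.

Producer surplus = 114720.5

Solving each curve for Q: Qs = -176.3 + P.
At equilibrium Qd = Qs, so 3100.2 - 4P = -176.3 + P; collecting terms, 3276.5 = 5P and P* = 655.3.
Substitute back: Q* = 3100.2 - 4(655.3) = 479.
Supply choke price (Qs = 0): P = 176.3. Producer surplus = ½ × (655.3 - 176.3) × 479 = 114720.5.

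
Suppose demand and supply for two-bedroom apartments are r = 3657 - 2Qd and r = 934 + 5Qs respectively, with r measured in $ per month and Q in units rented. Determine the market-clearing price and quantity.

Inverting to quantity form: Qd = 1828.5 - 0.5r and Qs = -186.8 + 0.2r.
The market clears where 1828.5 - 0.5r = -186.8 + 0.2r. Rearranging, 0.7r = 2015.3, hence r* = 2879.
Then Q* = 1828.5 - 0.5(2879) = 389.

r* = 2879, Q* = 389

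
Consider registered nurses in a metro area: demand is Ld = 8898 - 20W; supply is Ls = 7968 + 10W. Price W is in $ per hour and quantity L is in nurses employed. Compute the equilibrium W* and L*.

At equilibrium Ld = Ls, so 8898 - 20W = 7968 + 10W; collecting terms, 930 = 30W and W* = 31.
Substitute back: L* = 8898 - 20(31) = 8278.

W* = 31, L* = 8278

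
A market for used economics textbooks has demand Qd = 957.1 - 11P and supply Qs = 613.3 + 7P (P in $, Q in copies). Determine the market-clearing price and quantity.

P* = 19.1, Q* = 747

At equilibrium Qd = Qs, so 957.1 - 11P = 613.3 + 7P; collecting terms, 343.8 = 18P and P* = 19.1.
From the demand curve, Q* = 957.1 - 11(19.1) = 747.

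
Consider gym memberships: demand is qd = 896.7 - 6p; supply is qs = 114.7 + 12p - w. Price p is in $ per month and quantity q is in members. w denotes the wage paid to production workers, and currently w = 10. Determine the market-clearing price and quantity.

p* = 44, q* = 632.7

With w = 10, supply is qs = 104.7 + 12p.
The market clears where 896.7 - 6p = 104.7 + 12p. Rearranging, 18p = 792, hence p* = 44.
Substitute back: q* = 896.7 - 6(44) = 632.7.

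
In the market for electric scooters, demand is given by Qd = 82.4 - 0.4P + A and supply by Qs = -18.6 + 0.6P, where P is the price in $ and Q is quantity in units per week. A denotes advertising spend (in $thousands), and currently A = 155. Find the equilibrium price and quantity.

With A = 155, demand is Qd = 237.4 - 0.4P.
Equating demand and supply, 237.4 - 0.4P = -18.6 + 0.6P gives P = 256, so P* = 256.
Then Q* = 237.4 - 0.4(256) = 135.

P* = 256, Q* = 135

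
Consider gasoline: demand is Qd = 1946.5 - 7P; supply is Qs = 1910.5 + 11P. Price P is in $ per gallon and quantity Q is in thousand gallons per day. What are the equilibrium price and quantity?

P* = 2, Q* = 1932.5

Equating demand and supply, 1946.5 - 7P = 1910.5 + 11P gives 18P = 36, so P* = 2.
Then Q* = 1946.5 - 7(2) = 1932.5.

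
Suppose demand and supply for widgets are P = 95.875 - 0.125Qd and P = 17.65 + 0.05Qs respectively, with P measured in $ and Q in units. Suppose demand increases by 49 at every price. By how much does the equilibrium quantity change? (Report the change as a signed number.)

Inverting to quantity form: Qd = 767 - 8P and Qs = -353 + 20P.
At equilibrium Qd = Qs, so 767 - 8P = -353 + 20P; collecting terms, 1120 = 28P and P* = 40.
Plugging P* into demand: Q* = 767 - 8(40) = 447.
After the shift, demand is Qd = 816 - 8P.
The new intersection has 1169 = 28P, i.e. P = 41.75, Q = 482.
ΔQ = 482 - 447 = 35.

ΔQ = 35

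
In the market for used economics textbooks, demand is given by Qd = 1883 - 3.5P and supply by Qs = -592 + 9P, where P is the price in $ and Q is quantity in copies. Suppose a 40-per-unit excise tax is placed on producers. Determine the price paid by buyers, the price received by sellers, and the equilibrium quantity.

P_b = 226.8, P_s = 186.8, Q = 1089.2

Producers keep P_s = P_b - 40 per unit, so supply in terms of the buyer price is Qs = -952 + 9P_b.
Market clearing requires 1883 - 3.5P_b = -952 + 9P_b; hence 2835 = 12.5P_b and P_b = 226.8.
Then P_s = 226.8 - 40 = 186.8 and Q = 1883 - 3.5(226.8) = 1089.2.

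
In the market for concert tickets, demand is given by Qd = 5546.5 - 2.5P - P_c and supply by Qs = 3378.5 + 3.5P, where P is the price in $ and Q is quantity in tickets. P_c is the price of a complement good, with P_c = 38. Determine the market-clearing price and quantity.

P* = 355, Q* = 4621

With P_c = 38, demand is Qd = 5508.5 - 2.5P.
At equilibrium Qd = Qs, so 5508.5 - 2.5P = 3378.5 + 3.5P; collecting terms, 2130 = 6P and P* = 355.
Substitute back: Q* = 5508.5 - 2.5(355) = 4621.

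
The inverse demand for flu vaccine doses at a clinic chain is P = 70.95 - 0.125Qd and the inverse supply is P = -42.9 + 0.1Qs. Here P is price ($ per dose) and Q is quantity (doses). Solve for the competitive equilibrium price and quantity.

P* = 7.7, Q* = 506

Solving each curve for Q: Qd = 567.6 - 8P and Qs = 429 + 10P.
Equating demand and supply, 567.6 - 8P = 429 + 10P gives 18P = 138.6, so P* = 7.7.
From the demand curve, Q* = 567.6 - 8(7.7) = 506.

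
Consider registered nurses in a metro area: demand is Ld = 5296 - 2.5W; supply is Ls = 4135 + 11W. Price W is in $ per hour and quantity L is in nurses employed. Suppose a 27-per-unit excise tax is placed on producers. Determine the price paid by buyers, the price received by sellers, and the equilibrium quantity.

With a tax of 27 on producers, they supply based on the net price W_s = W_b - 27, so Ls = 3838 + 11W_b.
Equate demand and the shifted supply: 5296 - 2.5W_b = 3838 + 11W_b, giving 13.5W_b = 1458, so W_b = 108.
Then W_s = 108 - 27 = 81 and L = 5296 - 2.5(108) = 5026.

W_b = 108, W_s = 81, L = 5026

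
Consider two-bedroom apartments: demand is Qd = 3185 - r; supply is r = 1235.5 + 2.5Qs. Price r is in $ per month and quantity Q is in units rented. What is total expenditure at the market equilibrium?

Total expenditure = 1463796

Inverting to quantity form: Qs = -494.2 + 0.4r.
At equilibrium Qd = Qs, so 3185 - r = -494.2 + 0.4r; collecting terms, 3679.2 = 1.4r and r* = 2628.
Then Q* = 3185 - 2628 = 557.
Total expenditure = r* × Q* = 2628 × 557 = 1463796.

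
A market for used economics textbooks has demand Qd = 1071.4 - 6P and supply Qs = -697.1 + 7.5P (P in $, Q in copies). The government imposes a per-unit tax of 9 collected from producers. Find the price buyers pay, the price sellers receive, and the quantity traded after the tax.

P_b = 136, P_s = 127, Q = 255.4

With a tax of 9 on producers, they supply based on the net price P_s = P_b - 9, so Qs = -764.6 + 7.5P_b.
Set Qd = Qs: 1071.4 - 6P_b = -764.6 + 7.5P_b, so 1836 = 13.5P_b and P_b = 136.
So P_s = 127 and the quantity traded is Q = 1071.4 - 6(136) = 255.4.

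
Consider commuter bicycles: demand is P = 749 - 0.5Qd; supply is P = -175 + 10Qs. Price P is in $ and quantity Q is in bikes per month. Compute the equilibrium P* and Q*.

Inverting to quantity form: Qd = 1498 - 2P and Qs = 17.5 + 0.1P.
At equilibrium Qd = Qs, so 1498 - 2P = 17.5 + 0.1P; collecting terms, 1480.5 = 2.1P and P* = 705.
Plugging P* into demand: Q* = 1498 - 2(705) = 88.

P* = 705, Q* = 88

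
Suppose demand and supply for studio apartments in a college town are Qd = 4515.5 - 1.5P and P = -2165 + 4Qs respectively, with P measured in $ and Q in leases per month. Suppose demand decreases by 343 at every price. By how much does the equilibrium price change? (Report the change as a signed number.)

ΔP = -196

In direct form, Qs = 541.25 + 0.25P.
At equilibrium Qd = Qs, so 4515.5 - 1.5P = 541.25 + 0.25P; collecting terms, 3974.25 = 1.75P and P* = 2271.
From the demand curve, Q* = 4515.5 - 1.5(2271) = 1109.
After the shift, demand is Qd = 4172.5 - 1.5P.
New equilibrium: 3631.25 = 1.75P, so P = 2075 and Q = 1060.
ΔP = 2075 - 2271 = -196.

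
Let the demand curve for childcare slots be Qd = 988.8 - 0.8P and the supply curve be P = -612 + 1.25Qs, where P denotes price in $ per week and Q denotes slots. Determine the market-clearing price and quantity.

In direct form, Qs = 489.6 + 0.8P.
Equating demand and supply, 988.8 - 0.8P = 489.6 + 0.8P gives 1.6P = 499.2, so P* = 312.
Substitute back: Q* = 988.8 - 0.8(312) = 739.2.

P* = 312, Q* = 739.2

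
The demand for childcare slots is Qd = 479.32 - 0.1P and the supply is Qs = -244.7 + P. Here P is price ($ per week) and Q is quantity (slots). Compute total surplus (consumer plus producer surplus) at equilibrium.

Equating demand and supply, 479.32 - 0.1P = -244.7 + P gives 1.1P = 724.02, so P* = 658.2.
Substitute back: Q* = 479.32 - 0.1(658.2) = 413.5.
Demand choke price = 4793.2; supply choke price = 244.7. CS = ½(4793.2 - 658.2)(413.5) = 854911.25; PS = ½(658.2 - 244.7)(413.5) = 85491.125. Total surplus = 940402.375.

Total surplus = 940402.375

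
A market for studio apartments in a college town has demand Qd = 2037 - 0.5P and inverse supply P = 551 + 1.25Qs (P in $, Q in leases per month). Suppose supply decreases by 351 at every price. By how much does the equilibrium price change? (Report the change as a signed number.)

ΔP = 270

Rewriting in direct form: Qs = -440.8 + 0.8P.
The market clears where 2037 - 0.5P = -440.8 + 0.8P. Rearranging, 1.3P = 2477.8, hence P* = 1906.
Substitute back: Q* = 2037 - 0.5(1906) = 1084.
After the shift, supply is Qs = -791.8 + 0.8P.
The new intersection has 2828.8 = 1.3P, i.e. P = 2176, Q = 949.
ΔP = 2176 - 1906 = 270.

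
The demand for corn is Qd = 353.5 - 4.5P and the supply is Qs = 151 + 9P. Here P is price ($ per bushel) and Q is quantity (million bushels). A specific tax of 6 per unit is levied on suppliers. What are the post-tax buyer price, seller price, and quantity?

P_b = 19, P_s = 13, Q = 268

The tax drives a wedge P_b - P_s = 6. Substituting P_s = P_b - 6 into supply: Qs = 97 + 9P_b.
Equate demand and the shifted supply: 353.5 - 4.5P_b = 97 + 9P_b, giving 13.5P_b = 256.5, so P_b = 19.
So P_s = 13 and the quantity traded is Q = 353.5 - 4.5(19) = 268.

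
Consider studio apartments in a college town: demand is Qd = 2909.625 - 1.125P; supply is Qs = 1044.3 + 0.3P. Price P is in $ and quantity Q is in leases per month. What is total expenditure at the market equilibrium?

Total expenditure = 1881033

Equating demand and supply, 2909.625 - 1.125P = 1044.3 + 0.3P gives 1.425P = 1865.325, so P* = 1309.
Then Q* = 2909.625 - 1.125(1309) = 1437.
Total expenditure = P* × Q* = 1309 × 1437 = 1881033.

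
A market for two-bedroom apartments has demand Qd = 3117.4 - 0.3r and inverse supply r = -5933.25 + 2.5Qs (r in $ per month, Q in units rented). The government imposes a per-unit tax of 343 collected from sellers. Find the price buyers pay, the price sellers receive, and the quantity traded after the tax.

r_b = 1259, r_s = 916, Q = 2739.7

In direct form, Qs = 2373.3 + 0.4r.
The tax drives a wedge r_b - r_s = 343. Substituting r_s = r_b - 343 into supply: Qs = 2236.1 + 0.4r_b.
Equate demand and the shifted supply: 3117.4 - 0.3r_b = 2236.1 + 0.4r_b, giving 0.7r_b = 881.3, so r_b = 1259.
So r_s = 916 and the quantity traded is Q = 3117.4 - 0.3(1259) = 2739.7.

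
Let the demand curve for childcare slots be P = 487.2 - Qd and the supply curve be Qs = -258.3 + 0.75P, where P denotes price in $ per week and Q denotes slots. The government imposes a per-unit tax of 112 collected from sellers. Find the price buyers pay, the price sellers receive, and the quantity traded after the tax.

Solving each curve for Q: Qd = 487.2 - P.
Sellers keep P_s = P_b - 112 per unit, so supply in terms of the buyer price is Qs = -342.3 + 0.75P_b.
Set Qd = Qs: 487.2 - P_b = -342.3 + 0.75P_b, so 829.5 = 1.75P_b and P_b = 474.
So P_s = 362 and the quantity traded is Q = 487.2 - 474 = 13.2.

P_b = 474, P_s = 362, Q = 13.2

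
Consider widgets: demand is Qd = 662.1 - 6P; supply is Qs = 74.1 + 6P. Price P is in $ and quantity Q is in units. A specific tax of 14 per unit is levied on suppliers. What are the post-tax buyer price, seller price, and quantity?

P_b = 56, P_s = 42, Q = 326.1

Suppliers keep P_s = P_b - 14 per unit, so supply in terms of the buyer price is Qs = -9.9 + 6P_b.
Set Qd = Qs: 662.1 - 6P_b = -9.9 + 6P_b, so 672 = 12P_b and P_b = 56.
Then P_s = 56 - 14 = 42 and Q = 662.1 - 6(56) = 326.1.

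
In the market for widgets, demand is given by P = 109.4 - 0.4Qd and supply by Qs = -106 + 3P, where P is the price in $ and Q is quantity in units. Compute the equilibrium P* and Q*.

P* = 69, Q* = 101

Rewriting in direct form: Qd = 273.5 - 2.5P.
The market clears where 273.5 - 2.5P = -106 + 3P. Rearranging, 5.5P = 379.5, hence P* = 69.
Then Q* = 273.5 - 2.5(69) = 101.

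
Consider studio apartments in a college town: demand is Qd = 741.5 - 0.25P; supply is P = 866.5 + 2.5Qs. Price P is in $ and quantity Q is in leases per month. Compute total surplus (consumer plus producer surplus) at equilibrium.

Inverting to quantity form: Qs = -346.6 + 0.4P.
At equilibrium Qd = Qs, so 741.5 - 0.25P = -346.6 + 0.4P; collecting terms, 1088.1 = 0.65P and P* = 1674.
Substitute back: Q* = 741.5 - 0.25(1674) = 323.
Demand choke price = 2966; supply choke price = 866.5. CS = ½(2966 - 1674)(323) = 208658; PS = ½(1674 - 866.5)(323) = 130411.25. Total surplus = 339069.25.

Total surplus = 339069.25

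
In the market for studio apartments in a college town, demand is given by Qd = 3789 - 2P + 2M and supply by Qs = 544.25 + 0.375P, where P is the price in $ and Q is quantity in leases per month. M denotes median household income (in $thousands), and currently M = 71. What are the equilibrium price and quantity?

P* = 1426, Q* = 1079

With M = 71, demand is Qd = 3931 - 2P.
At equilibrium Qd = Qs, so 3931 - 2P = 544.25 + 0.375P; collecting terms, 3386.75 = 2.375P and P* = 1426.
Substitute back: Q* = 3931 - 2(1426) = 1079.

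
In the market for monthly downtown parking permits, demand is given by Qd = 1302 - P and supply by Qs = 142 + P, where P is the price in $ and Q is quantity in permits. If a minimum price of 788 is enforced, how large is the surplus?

Evaluating both curves at the floor price 788 gives Qd = 514, Qs = 930.
Surplus = Qs - Qd = 930 - 514 = 416.

Surplus = 416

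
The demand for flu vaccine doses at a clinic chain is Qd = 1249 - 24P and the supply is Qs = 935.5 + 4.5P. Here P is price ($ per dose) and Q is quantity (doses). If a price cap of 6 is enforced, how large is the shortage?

Shortage = 142.5

With P fixed at 6, quantity demanded is 1105 and quantity supplied is 962.5.
Shortage = Qd - Qs = 1105 - 962.5 = 142.5.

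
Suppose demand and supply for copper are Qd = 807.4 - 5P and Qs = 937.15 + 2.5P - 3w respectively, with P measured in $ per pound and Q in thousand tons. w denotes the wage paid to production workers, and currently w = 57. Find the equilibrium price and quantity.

With w = 57, supply is Qs = 766.15 + 2.5P.
Equating demand and supply, 807.4 - 5P = 766.15 + 2.5P gives 7.5P = 41.25, so P* = 5.5.
Then Q* = 807.4 - 5(5.5) = 779.9.

P* = 5.5, Q* = 779.9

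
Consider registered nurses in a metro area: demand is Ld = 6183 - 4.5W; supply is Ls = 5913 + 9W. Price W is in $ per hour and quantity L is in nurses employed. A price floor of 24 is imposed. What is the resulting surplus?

Evaluating both curves at the floor price 24 gives Ld = 6075, Ls = 6129.
Surplus = Ls - Ld = 6129 - 6075 = 54.

Surplus = 54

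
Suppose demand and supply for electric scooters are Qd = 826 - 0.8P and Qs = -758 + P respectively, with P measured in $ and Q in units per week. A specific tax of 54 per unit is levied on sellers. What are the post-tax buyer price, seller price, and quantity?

With a tax of 54 on sellers, they supply based on the net price P_s = P_b - 54, so Qs = -812 + P_b.
Set Qd = Qs: 826 - 0.8P_b = -812 + P_b, so 1638 = 1.8P_b and P_b = 910.
Then P_s = 910 - 54 = 856 and Q = 826 - 0.8(910) = 98.

P_b = 910, P_s = 856, Q = 98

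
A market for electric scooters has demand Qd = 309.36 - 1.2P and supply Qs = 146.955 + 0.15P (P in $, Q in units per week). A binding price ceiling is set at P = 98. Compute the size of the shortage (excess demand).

At P = 98: Qd = 191.76 and Qs = 161.655.
Shortage = Qd - Qs = 191.76 - 161.655 = 30.105.

Shortage = 30.105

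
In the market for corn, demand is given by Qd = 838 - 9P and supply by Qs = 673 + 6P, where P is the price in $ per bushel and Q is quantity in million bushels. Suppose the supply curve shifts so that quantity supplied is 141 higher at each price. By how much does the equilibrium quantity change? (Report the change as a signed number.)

Equating demand and supply, 838 - 9P = 673 + 6P gives 15P = 165, so P* = 11.
From the demand curve, Q* = 838 - 9(11) = 739.
After the shift, supply is Qs = 814 + 6P.
Re-solving, 15P = 24 gives P = 1.6 and Q = 823.6.
ΔQ = 823.6 - 739 = 84.6.

ΔQ = 84.6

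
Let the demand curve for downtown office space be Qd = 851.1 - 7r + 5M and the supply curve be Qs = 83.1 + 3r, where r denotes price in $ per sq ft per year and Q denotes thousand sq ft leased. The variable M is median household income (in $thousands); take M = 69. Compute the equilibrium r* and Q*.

With M = 69, demand is Qd = 1196.1 - 7r.
The market clears where 1196.1 - 7r = 83.1 + 3r. Rearranging, 10r = 1113, hence r* = 111.3.
Plugging r* into demand: Q* = 1196.1 - 7(111.3) = 417.

r* = 111.3, Q* = 417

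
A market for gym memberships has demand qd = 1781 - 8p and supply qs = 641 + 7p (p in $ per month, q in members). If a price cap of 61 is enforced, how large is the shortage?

With p fixed at 61, quantity demanded is 1293 and quantity supplied is 1068.
Shortage = qd - qs = 1293 - 1068 = 225.

Shortage = 225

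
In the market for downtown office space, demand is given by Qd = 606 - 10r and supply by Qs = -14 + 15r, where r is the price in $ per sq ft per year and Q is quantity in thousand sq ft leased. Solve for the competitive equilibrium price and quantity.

r* = 24.8, Q* = 358

At equilibrium Qd = Qs, so 606 - 10r = -14 + 15r; collecting terms, 620 = 25r and r* = 24.8.
From the demand curve, Q* = 606 - 10(24.8) = 358.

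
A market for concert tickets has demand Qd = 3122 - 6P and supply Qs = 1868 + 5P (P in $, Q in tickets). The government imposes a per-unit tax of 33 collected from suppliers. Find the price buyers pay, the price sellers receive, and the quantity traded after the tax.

P_b = 129, P_s = 96, Q = 2348

With a tax of 33 on suppliers, they supply based on the net price P_s = P_b - 33, so Qs = 1703 + 5P_b.
Set Qd = Qs: 3122 - 6P_b = 1703 + 5P_b, so 1419 = 11P_b and P_b = 129.
Then P_s = 129 - 33 = 96 and Q = 3122 - 6(129) = 2348.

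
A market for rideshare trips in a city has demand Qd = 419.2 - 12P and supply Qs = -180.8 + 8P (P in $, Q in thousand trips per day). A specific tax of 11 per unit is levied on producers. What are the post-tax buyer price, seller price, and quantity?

P_b = 34.4, P_s = 23.4, Q = 6.4

Producers keep P_s = P_b - 11 per unit, so supply in terms of the buyer price is Qs = -268.8 + 8P_b.
Market clearing requires 419.2 - 12P_b = -268.8 + 8P_b; hence 688 = 20P_b and P_b = 34.4.
So P_s = 23.4 and the quantity traded is Q = 419.2 - 12(34.4) = 6.4.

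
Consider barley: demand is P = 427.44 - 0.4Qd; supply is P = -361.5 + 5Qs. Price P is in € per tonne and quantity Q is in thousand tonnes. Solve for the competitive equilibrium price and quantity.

P* = 369, Q* = 146.1

Solving each curve for Q: Qd = 1068.6 - 2.5P and Qs = 72.3 + 0.2P.
At equilibrium Qd = Qs, so 1068.6 - 2.5P = 72.3 + 0.2P; collecting terms, 996.3 = 2.7P and P* = 369.
Plugging P* into demand: Q* = 1068.6 - 2.5(369) = 146.1.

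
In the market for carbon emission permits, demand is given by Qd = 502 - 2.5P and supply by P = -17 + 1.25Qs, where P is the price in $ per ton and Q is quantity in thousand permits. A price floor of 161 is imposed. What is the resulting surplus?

Surplus = 42.9

Solving each curve for Q: Qs = 13.6 + 0.8P.
Evaluating both curves at the floor price 161 gives Qd = 99.5, Qs = 142.4.
Surplus = Qs - Qd = 142.4 - 99.5 = 42.9.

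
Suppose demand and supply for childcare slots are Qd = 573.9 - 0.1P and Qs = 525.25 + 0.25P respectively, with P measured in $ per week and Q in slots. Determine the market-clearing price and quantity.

Equating demand and supply, 573.9 - 0.1P = 525.25 + 0.25P gives 0.35P = 48.65, so P* = 139.
Then Q* = 573.9 - 0.1(139) = 560.

P* = 139, Q* = 560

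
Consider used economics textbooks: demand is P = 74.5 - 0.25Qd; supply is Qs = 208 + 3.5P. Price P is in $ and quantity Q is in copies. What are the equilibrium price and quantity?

Rewriting in direct form: Qd = 298 - 4P.
At equilibrium Qd = Qs, so 298 - 4P = 208 + 3.5P; collecting terms, 90 = 7.5P and P* = 12.
Then Q* = 298 - 4(12) = 250.

P* = 12, Q* = 250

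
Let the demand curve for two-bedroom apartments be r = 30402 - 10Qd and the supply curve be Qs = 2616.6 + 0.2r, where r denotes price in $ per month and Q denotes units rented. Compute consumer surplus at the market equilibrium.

Solving each curve for Q: Qd = 3040.2 - 0.1r.
At equilibrium Qd = Qs, so 3040.2 - 0.1r = 2616.6 + 0.2r; collecting terms, 423.6 = 0.3r and r* = 1412.
Then Q* = 3040.2 - 0.1(1412) = 2899.
Demand choke price (Qd = 0): r = 3040.2/0.1 = 30402. Consumer surplus = ½ × (30402 - 1412) × 2899 = 42021005.

Consumer surplus = 42021005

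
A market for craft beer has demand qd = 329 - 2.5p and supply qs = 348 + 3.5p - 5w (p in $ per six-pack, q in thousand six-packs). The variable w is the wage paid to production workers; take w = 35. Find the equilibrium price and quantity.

With w = 35, supply is qs = 173 + 3.5p.
Set qd = qs: 329 - 2.5p = 173 + 3.5p, so 156 = 6p and p* = 26.
From the demand curve, q* = 329 - 2.5(26) = 264.

p* = 26, q* = 264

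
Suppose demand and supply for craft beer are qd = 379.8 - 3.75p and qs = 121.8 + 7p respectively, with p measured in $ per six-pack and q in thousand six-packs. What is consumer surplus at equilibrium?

Consumer surplus = 11197.872

At equilibrium qd = qs, so 379.8 - 3.75p = 121.8 + 7p; collecting terms, 258 = 10.75p and p* = 24.
Plugging p* into demand: q* = 379.8 - 3.75(24) = 289.8.
Demand choke price (qd = 0): p = 379.8/3.75 = 101.28. Consumer surplus = ½ × (101.28 - 24) × 289.8 = 11197.872.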